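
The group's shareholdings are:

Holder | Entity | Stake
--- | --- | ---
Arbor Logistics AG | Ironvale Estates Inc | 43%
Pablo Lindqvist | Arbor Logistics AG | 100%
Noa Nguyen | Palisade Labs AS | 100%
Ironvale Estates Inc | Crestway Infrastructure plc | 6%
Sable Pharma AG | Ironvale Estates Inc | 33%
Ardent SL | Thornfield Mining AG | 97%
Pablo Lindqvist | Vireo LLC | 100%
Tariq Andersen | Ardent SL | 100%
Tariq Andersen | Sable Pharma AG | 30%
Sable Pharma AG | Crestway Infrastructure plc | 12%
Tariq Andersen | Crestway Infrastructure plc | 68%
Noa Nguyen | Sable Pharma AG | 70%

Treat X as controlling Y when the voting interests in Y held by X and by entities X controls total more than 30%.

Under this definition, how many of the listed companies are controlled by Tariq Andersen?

3

Tariq holds 100% of Ardent, so Tariq controls Ardent.
Ardent holds 97% of Thornfield, so Tariq controls Thornfield.
Tariq holds 68% of Crestway, so Tariq controls Crestway.
No other company's threshold is met.
Tariq controls 3 companies.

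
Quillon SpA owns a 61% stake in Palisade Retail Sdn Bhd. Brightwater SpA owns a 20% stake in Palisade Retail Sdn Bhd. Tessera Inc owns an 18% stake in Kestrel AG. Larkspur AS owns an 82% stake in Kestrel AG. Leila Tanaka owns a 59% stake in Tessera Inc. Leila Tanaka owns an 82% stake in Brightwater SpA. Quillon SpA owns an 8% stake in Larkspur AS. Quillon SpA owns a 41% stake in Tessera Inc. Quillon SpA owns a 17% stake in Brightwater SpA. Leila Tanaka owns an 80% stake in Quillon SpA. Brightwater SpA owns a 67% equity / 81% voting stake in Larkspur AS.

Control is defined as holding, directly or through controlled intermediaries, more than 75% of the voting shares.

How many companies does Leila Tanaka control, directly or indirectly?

6

Leila holds 80% of Quillon, so Leila controls Quillon.
Quillon and Leila together hold 41% + 59% = 100% of Tessera, so Leila controls Tessera.
Leila and Quillon together hold 82% + 17% = 99% of Brightwater, so Leila controls Brightwater.
Quillon and Brightwater together hold 61% + 20% = 81% of Palisade, so Leila controls Palisade.
Brightwater and Quillon together hold 81% + 8% = 89% of Larkspur, so Leila controls Larkspur.
Tessera and Larkspur together hold 18% + 82% = 100% of Kestrel, so Leila controls Kestrel.
Leila controls 6 companies.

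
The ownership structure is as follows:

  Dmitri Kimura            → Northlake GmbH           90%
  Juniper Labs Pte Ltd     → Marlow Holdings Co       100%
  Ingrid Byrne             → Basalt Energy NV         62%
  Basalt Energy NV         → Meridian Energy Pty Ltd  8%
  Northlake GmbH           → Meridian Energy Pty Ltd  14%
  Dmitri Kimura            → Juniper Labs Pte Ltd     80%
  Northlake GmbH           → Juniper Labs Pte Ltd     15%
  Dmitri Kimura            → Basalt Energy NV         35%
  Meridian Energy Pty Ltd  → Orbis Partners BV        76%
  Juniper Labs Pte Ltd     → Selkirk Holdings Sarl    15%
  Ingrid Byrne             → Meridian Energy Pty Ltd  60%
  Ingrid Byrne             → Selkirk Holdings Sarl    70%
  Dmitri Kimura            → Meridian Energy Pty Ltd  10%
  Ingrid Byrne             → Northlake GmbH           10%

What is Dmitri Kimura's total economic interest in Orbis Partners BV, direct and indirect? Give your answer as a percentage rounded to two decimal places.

19.30%

Dmitri reaches Orbis along 3 paths.
Via Basalt → Meridian: 35% × 8% × 76% = 2.128%.
Via Northlake → Meridian: 90% × 14% × 76% = 9.576%.
Via Meridian: 10% × 76% = 7.6%.
Total: 2.128% + 9.576% + 7.6% = 19.304%.
Rounded: 19.30%.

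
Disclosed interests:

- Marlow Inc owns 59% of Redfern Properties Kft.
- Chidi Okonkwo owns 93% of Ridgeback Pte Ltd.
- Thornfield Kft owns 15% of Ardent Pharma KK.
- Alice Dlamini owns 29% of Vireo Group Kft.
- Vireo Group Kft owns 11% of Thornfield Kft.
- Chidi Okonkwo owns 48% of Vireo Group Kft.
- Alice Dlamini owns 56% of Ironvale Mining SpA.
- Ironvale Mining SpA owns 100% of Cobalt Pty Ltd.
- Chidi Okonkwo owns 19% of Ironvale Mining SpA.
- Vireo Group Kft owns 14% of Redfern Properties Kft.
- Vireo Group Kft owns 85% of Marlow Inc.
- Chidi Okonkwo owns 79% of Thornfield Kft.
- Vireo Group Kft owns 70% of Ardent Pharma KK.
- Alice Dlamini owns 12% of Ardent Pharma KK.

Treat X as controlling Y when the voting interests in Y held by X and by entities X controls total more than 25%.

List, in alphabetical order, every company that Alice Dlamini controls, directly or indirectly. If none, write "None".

Alice holds 29% of Vireo, so Alice controls Vireo.
Alice holds 56% of Ironvale, so Alice controls Ironvale.
Vireo holds 85% of Marlow, so Alice controls Marlow.
Marlow and Vireo together hold 59% + 14% = 73% of Redfern, so Alice controls Redfern.
Vireo and Alice together hold 70% + 12% = 82% of Ardent, so Alice controls Ardent.
Ironvale holds 100% of Cobalt, so Alice controls Cobalt.
No other company's threshold is met.

Ardent Pharma KK, Cobalt Pty Ltd, Ironvale Mining SpA, Marlow Inc, Redfern Properties Kft, Vireo Group Kft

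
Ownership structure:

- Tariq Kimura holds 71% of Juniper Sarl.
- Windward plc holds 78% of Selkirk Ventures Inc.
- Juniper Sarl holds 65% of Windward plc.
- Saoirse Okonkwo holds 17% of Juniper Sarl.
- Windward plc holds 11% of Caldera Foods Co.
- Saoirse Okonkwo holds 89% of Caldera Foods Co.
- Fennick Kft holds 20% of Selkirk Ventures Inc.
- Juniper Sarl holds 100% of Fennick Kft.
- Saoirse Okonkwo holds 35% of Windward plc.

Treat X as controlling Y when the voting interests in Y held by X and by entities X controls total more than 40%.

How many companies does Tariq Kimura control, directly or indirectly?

Tariq holds 71% of Juniper, so Tariq controls Juniper.
Juniper holds 65% of Windward, so Tariq controls Windward.
Juniper holds 100% of Fennick, so Tariq controls Fennick.
Fennick and Windward together hold 20% + 78% = 98% of Selkirk, so Tariq controls Selkirk.
No other company's threshold is met.
Tariq controls 4 companies.

4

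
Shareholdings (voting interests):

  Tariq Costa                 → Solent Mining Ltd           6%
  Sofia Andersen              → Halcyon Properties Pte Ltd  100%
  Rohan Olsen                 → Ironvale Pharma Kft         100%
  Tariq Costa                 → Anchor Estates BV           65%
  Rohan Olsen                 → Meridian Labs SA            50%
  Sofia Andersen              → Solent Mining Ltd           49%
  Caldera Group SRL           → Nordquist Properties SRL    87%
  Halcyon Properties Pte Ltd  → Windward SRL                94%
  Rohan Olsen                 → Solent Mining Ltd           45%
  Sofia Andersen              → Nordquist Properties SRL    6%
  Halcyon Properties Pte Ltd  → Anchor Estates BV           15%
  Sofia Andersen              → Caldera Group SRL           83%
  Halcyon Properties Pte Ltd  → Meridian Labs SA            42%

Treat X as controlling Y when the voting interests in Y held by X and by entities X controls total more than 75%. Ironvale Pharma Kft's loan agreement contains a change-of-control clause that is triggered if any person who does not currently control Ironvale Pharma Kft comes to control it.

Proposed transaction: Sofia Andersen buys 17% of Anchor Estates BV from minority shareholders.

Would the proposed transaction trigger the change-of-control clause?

No

The purchase changes only Sofia's holdings, so Sofia is the only person who could newly come to control Ironvale.
Sofia holds 83% of Caldera, so Sofia controls Caldera.
Caldera and Sofia together hold 87% + 6% = 93% of Nordquist, so Sofia controls Nordquist.
Sofia holds 100% of Halcyon, so Sofia controls Halcyon.
Halcyon holds 94% of Windward, so Sofia controls Windward.
Neither Sofia nor any entity Sofia controls holds any voting interest in Ironvale.
So before the transaction, Sofia does not control Ironvale.
After the purchase, Sofia holds 17% of Anchor directly.
Sofia's side now holds 15% + 17% = 32% of Anchor, not > 75%, so Sofia still does not control Anchor.
After the transaction, neither Sofia nor any entity Sofia controls holds a voting interest in Ironvale, so Sofia still does not control it.
No new person acquires control, so the clause is not triggered.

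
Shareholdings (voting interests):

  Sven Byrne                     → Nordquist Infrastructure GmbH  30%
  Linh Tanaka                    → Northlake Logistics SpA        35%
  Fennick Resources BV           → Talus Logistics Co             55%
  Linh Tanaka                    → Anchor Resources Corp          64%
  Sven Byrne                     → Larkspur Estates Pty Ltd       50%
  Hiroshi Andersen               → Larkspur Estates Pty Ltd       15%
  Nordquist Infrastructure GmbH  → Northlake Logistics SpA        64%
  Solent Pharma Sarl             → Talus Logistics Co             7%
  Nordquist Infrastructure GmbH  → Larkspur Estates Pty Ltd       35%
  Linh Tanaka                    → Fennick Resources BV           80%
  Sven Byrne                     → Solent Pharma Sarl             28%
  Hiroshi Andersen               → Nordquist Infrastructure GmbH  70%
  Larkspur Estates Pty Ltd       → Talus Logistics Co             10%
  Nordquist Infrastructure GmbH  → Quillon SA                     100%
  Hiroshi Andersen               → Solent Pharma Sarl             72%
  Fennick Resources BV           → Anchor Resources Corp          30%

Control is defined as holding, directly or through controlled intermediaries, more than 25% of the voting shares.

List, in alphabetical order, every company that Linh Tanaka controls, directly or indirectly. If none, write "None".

Anchor Resources Corp, Fennick Resources BV, Northlake Logistics SpA, Talus Logistics Co

Linh holds 80% of Fennick, so Linh controls Fennick.
Fennick holds 55% of Talus, so Linh controls Talus.
Linh holds 35% of Northlake, so Linh controls Northlake.
Fennick and Linh together hold 30% + 64% = 94% of Anchor, so Linh controls Anchor.
No other company's threshold is met.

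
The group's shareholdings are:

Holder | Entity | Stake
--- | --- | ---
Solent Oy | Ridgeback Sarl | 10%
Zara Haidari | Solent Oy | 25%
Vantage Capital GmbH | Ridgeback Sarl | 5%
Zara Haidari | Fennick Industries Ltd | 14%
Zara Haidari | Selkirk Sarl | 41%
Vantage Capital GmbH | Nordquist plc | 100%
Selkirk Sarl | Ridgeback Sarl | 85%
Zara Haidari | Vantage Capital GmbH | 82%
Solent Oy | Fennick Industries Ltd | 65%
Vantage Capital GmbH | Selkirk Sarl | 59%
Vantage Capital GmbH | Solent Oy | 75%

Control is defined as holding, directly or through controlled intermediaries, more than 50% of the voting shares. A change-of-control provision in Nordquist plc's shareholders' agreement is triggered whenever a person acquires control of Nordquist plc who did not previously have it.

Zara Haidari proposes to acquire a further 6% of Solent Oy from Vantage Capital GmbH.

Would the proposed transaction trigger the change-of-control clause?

No

The purchase adds only to Zara's holdings (Vantage's stake shrinks), so Zara is the only person who could newly come to control Nordquist.
Zara holds 82% of Vantage, so Zara controls Vantage.
Vantage holds 100% of Nordquist, so Zara controls Nordquist.
So Zara already controls Nordquist before the transaction.
After the purchase, Zara's direct stake in Solent rises to 25% + 6% = 31%, and Vantage's stake falls to 69%.
Zara controlled Nordquist already, so this is not a new person acquiring control; every other person's position is unchanged or reduced.
No new person acquires control, so the clause is not triggered.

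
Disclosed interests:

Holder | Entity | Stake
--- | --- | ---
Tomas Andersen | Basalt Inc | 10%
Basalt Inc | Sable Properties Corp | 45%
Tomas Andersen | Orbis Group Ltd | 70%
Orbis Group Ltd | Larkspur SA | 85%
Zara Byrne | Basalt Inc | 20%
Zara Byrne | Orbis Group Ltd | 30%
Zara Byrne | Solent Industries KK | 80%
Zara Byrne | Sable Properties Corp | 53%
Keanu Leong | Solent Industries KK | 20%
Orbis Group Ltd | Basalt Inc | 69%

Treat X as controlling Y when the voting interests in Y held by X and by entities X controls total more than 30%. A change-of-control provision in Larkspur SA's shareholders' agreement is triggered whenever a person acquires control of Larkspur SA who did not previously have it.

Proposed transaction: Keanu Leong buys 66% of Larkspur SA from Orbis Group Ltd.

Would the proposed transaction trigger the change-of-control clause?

Yes

The purchase adds only to Keanu's holdings (Orbis's stake shrinks), so Keanu is the only person who could newly come to control Larkspur.
Keanu's largest direct stake is 20% in Solent, which does not meet the threshold, so Keanu controls no company.
Neither Keanu nor any entity Keanu controls holds any voting interest in Larkspur.
So before the transaction, Keanu does not control Larkspur.
After the purchase, Keanu holds 66% of Larkspur directly, and Orbis's stake falls to 19%.
Keanu holds 66% of Larkspur, so Keanu controls Larkspur.
Keanu did not control Larkspur before and does after, so the clause is triggered.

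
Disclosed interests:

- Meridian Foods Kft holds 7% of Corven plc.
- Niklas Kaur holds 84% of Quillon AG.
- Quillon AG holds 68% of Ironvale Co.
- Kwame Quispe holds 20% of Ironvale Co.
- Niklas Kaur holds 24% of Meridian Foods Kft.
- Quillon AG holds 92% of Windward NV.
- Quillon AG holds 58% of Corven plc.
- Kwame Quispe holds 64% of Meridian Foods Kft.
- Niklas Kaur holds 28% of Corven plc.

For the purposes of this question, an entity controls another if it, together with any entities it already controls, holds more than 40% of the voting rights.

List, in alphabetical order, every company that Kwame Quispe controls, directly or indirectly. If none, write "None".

Kwame holds 64% of Meridian, so Kwame controls Meridian.
No other company's threshold is met.

Meridian Foods Kft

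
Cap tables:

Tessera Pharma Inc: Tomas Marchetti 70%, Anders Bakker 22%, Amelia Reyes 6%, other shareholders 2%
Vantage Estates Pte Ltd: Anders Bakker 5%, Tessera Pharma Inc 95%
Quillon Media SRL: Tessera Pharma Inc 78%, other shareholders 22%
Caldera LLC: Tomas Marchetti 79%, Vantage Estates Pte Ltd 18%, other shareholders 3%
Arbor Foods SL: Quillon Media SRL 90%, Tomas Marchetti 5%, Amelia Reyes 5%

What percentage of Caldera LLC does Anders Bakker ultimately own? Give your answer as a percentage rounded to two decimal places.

4.66%

Anders reaches Caldera along 2 paths.
Via Vantage: 5% × 18% = 0.9%.
Via Tessera → Vantage: 22% × 95% × 18% = 3.762%.
Total: 0.9% + 3.762% = 4.662%.
Rounded: 4.66%.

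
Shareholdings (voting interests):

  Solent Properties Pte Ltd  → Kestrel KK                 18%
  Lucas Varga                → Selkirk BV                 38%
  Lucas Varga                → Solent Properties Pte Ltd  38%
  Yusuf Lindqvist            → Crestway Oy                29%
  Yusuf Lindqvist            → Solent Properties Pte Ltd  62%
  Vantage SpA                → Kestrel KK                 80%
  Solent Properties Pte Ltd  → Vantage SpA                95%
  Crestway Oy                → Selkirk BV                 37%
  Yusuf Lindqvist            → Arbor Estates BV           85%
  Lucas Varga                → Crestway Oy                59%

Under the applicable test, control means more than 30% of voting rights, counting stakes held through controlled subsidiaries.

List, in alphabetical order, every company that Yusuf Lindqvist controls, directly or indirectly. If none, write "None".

Yusuf holds 85% of Arbor, so Yusuf controls Arbor.
Yusuf holds 62% of Solent, so Yusuf controls Solent.
Solent holds 95% of Vantage, so Yusuf controls Vantage.
Vantage and Solent together hold 80% + 18% = 98% of Kestrel, so Yusuf controls Kestrel.
No other company's threshold is met.

Arbor Estates BV, Kestrel KK, Solent Properties Pte Ltd, Vantage SpA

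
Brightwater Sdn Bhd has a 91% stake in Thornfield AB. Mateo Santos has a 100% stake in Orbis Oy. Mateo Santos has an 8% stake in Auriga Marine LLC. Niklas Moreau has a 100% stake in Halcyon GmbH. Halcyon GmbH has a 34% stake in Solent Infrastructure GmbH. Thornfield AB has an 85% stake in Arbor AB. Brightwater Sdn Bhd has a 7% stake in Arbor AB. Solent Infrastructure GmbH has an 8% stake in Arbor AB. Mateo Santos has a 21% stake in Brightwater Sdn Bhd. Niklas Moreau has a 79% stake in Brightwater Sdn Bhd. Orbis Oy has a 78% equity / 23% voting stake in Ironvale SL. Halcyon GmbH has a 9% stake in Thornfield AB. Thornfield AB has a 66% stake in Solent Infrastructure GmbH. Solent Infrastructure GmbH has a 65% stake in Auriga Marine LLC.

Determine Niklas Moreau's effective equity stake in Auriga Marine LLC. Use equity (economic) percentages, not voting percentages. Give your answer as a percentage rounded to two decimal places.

56.80%

Niklas reaches Auriga along 3 paths.
Via Halcyon → Thornfield → Solent: 100% × 9% × 66% × 65% = 3.861%.
Via Brightwater → Thornfield → Solent: 79% × 91% × 66% × 65% = 30.84081%.
Via Halcyon → Solent: 100% × 34% × 65% = 22.1%.
Total: 3.861% + 30.84081% + 22.1% = 56.80181%.
Rounded: 56.80%.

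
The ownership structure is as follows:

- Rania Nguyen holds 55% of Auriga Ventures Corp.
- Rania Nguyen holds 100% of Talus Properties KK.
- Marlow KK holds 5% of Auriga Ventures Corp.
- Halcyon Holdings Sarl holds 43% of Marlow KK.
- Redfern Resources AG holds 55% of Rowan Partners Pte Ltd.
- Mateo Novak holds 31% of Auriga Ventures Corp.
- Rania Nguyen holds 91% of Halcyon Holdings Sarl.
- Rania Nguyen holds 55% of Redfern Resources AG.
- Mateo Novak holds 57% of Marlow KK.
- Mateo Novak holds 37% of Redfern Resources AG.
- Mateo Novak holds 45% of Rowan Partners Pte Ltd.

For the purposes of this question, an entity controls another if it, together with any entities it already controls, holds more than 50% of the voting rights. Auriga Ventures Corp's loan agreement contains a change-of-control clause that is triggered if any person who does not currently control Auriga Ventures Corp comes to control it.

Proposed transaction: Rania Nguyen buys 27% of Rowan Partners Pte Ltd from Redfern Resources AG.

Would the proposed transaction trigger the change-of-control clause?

No

The purchase adds only to Rania's holdings (Redfern's stake shrinks), so Rania is the only person who could newly come to control Auriga.
Rania holds 55% of Auriga, so Rania controls Auriga.
So Rania already controls Auriga before the transaction.
After the purchase, Rania holds 27% of Rowan directly, and Redfern's stake falls to 28%.
Rania controlled Auriga already, so this is not a new person acquiring control; every other person's position is unchanged or reduced.
No new person acquires control, so the clause is not triggered.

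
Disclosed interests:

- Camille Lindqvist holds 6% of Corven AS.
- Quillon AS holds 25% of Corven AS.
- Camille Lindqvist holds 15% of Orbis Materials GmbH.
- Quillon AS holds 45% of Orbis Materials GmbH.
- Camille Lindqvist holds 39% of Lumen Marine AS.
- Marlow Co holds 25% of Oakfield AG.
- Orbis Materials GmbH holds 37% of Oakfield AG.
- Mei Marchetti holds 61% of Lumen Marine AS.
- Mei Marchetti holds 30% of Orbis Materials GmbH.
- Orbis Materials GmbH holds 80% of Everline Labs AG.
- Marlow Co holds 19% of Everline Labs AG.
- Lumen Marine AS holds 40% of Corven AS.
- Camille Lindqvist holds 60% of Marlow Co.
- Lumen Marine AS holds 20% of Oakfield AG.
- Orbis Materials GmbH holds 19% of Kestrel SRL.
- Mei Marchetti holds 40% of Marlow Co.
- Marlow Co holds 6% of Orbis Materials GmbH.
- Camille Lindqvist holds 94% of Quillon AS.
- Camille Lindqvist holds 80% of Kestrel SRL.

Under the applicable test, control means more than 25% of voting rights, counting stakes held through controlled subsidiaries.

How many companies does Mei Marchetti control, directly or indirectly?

Mei holds 40% of Marlow, so Mei controls Marlow.
Mei and Marlow together hold 30% + 6% = 36% of Orbis, so Mei controls Orbis.
Mei holds 61% of Lumen, so Mei controls Lumen.
Marlow and Lumen and Orbis together hold 25% + 20% + 37% = 82% of Oakfield, so Mei controls Oakfield.
Orbis and Marlow together hold 80% + 19% = 99% of Everline, so Mei controls Everline.
Lumen holds 40% of Corven, so Mei controls Corven.
No other company's threshold is met.
Mei controls 6 companies.

6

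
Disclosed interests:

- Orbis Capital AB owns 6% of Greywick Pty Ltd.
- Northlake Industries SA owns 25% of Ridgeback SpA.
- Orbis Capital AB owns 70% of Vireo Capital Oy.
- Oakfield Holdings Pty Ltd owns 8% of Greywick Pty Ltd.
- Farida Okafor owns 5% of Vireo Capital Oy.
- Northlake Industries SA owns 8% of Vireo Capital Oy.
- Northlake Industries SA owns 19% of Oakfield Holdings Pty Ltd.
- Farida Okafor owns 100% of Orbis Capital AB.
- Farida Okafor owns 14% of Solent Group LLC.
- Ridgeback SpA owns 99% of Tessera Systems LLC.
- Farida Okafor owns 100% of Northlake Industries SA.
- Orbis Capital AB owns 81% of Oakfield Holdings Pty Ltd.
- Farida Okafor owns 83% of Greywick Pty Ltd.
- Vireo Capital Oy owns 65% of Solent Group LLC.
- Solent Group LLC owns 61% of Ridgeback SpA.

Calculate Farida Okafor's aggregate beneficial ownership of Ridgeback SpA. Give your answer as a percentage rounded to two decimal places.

Farida reaches Ridgeback along 5 paths.
Via Orbis → Vireo → Solent: 100% × 70% × 65% × 61% = 27.755%.
Via Vireo → Solent: 5% × 65% × 61% = 1.9825%.
Via Northlake → Vireo → Solent: 100% × 8% × 65% × 61% = 3.172%.
Via Solent: 14% × 61% = 8.54%.
Via Northlake: 100% × 25% = 25%.
Total: 27.755% + 1.9825% + 3.172% + 8.54% + 25% = 66.4495%.
Rounded: 66.45%.

66.45%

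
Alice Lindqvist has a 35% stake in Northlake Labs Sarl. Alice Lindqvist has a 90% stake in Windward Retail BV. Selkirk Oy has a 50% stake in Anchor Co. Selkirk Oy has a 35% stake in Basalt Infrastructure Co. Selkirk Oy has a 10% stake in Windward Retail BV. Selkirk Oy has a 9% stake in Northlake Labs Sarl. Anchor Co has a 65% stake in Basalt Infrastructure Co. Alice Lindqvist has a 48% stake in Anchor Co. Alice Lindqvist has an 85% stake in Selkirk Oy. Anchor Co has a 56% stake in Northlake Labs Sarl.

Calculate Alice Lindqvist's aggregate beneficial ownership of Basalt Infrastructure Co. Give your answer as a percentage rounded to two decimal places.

88.58%

Alice reaches Basalt along 3 paths.
Via Anchor: 48% × 65% = 31.2%.
Via Selkirk → Anchor: 85% × 50% × 65% = 27.625%.
Via Selkirk: 85% × 35% = 29.75%.
Total: 31.2% + 27.625% + 29.75% = 88.575%.
Rounded: 88.58%.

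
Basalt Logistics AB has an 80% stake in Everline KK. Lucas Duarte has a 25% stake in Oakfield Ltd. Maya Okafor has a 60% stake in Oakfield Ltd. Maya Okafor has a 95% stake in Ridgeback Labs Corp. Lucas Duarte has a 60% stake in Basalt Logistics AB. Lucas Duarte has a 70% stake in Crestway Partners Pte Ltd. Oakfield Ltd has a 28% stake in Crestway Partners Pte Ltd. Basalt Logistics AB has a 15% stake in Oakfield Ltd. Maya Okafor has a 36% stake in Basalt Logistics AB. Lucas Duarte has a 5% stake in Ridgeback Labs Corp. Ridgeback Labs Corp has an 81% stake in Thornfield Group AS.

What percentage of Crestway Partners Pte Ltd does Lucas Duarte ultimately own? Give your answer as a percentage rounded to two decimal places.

Lucas reaches Crestway along 3 paths.
Direct stake: 70% = 70%.
Via Basalt → Oakfield: 60% × 15% × 28% = 2.52%.
Via Oakfield: 25% × 28% = 7%.
Total: 70% + 2.52% + 7% = 79.52%.

79.52%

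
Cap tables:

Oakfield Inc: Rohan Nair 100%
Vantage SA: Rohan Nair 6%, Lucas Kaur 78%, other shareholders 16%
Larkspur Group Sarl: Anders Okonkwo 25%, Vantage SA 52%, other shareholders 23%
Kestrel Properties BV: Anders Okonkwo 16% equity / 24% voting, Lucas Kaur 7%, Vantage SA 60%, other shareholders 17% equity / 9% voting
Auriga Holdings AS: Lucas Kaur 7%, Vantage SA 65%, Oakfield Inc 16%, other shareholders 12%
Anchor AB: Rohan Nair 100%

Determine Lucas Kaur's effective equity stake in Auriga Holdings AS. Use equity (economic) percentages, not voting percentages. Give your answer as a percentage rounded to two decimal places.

57.70%

Lucas reaches Auriga along 2 paths.
Direct stake: 7% = 7%.
Via Vantage: 78% × 65% = 50.7%.
Total: 7% + 50.7% = 57.7%.
Rounded: 57.70%.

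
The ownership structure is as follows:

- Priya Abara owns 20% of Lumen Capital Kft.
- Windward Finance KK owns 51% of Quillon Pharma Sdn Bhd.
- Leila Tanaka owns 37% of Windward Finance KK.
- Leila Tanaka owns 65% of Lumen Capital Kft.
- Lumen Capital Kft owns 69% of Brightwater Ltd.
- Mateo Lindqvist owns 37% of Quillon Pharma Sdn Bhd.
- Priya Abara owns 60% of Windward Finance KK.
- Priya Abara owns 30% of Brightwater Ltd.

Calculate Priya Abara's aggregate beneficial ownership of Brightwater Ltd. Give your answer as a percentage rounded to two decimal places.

Priya reaches Brightwater along 2 paths.
Via Lumen: 20% × 69% = 13.8%.
Direct stake: 30% = 30%.
Total: 13.8% + 30% = 43.8%.
Rounded: 43.80%.

43.80%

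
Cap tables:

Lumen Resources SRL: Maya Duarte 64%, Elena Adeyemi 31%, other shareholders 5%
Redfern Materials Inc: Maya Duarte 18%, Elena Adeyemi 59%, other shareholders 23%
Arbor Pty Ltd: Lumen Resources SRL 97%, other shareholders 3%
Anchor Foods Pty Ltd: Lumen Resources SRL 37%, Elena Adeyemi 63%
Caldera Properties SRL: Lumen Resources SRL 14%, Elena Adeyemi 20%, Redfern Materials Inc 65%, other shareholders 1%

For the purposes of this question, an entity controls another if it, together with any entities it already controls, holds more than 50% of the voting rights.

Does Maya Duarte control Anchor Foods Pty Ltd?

Maya holds 64% of Lumen, so Maya controls Lumen.
Lumen holds 97% of Arbor, so Maya controls Arbor.
In Anchor, Maya's side holds only 37%, not > 50%.
So Maya does not control Anchor.

No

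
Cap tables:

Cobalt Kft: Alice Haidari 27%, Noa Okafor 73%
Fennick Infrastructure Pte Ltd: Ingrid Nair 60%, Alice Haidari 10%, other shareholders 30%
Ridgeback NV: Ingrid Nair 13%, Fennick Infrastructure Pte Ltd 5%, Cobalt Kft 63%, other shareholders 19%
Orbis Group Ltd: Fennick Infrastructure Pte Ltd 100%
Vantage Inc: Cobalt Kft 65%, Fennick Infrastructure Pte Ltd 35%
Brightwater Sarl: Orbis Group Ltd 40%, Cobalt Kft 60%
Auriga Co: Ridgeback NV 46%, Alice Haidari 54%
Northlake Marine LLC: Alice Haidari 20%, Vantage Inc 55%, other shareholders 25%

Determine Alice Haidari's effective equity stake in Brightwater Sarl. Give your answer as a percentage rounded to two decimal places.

Alice reaches Brightwater along 2 paths.
Via Fennick → Orbis: 10% × 100% × 40% = 4%.
Via Cobalt: 27% × 60% = 16.2%.
Total: 4% + 16.2% = 20.2%.
Rounded: 20.20%.

20.20%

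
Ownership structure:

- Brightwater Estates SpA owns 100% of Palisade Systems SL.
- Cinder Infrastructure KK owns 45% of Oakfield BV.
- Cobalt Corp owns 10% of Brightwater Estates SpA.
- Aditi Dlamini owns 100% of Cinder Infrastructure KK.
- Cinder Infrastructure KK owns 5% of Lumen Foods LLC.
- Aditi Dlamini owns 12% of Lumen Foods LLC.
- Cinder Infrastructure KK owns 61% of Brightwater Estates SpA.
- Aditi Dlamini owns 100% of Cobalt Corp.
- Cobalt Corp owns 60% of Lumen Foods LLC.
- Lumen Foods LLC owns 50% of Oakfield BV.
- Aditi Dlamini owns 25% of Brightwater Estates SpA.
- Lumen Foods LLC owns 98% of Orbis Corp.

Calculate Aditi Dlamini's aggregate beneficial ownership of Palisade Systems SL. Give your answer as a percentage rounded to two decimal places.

96.00%

Aditi reaches Palisade along 3 paths.
Via Brightwater: 25% × 100% = 25%.
Via Cinder → Brightwater: 100% × 61% × 100% = 61%.
Via Cobalt → Brightwater: 100% × 10% × 100% = 10%.
Total: 25% + 61% + 10% = 96%.
Rounded: 96.00%.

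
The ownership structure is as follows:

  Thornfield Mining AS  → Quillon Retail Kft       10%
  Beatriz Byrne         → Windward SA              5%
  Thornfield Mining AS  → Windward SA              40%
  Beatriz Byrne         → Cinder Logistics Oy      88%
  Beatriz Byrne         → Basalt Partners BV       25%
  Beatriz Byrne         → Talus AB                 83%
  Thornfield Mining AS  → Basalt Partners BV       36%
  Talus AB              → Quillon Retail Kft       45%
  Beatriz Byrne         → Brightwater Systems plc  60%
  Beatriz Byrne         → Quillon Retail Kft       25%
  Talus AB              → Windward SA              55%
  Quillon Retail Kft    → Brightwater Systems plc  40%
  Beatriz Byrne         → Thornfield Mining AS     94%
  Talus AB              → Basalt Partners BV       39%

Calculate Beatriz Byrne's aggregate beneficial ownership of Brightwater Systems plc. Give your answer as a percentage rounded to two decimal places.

88.70%

Beatriz reaches Brightwater along 4 paths.
Via Thornfield → Quillon: 94% × 10% × 40% = 3.76%.
Via Talus → Quillon: 83% × 45% × 40% = 14.94%.
Via Quillon: 25% × 40% = 10%.
Direct stake: 60% = 60%.
Total: 3.76% + 14.94% + 10% + 60% = 88.7%.
Rounded: 88.70%.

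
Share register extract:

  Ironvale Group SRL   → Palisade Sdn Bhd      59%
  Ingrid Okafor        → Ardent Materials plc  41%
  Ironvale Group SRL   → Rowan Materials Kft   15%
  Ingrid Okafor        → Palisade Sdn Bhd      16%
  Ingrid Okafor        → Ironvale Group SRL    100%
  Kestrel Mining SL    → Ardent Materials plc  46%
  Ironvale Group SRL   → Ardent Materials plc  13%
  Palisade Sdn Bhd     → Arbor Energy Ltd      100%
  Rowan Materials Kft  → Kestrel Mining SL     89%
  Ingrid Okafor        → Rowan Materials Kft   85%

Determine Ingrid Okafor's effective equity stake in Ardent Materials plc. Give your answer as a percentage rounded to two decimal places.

Ingrid reaches Ardent along 4 paths.
Direct stake: 41% = 41%.
Via Ironvale → Rowan → Kestrel: 100% × 15% × 89% × 46% = 6.141%.
Via Rowan → Kestrel: 85% × 89% × 46% = 34.799%.
Via Ironvale: 100% × 13% = 13%.
Total: 41% + 6.141% + 34.799% + 13% = 94.94%.

94.94%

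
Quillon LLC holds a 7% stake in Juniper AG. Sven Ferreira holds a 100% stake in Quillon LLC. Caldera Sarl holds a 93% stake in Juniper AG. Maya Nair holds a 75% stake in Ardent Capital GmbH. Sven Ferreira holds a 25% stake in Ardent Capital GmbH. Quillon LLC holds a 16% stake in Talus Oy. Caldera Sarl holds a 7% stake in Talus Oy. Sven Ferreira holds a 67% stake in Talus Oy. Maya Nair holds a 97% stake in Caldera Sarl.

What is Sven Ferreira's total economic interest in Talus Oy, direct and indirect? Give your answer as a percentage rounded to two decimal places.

Sven reaches Talus along 2 paths.
Via Quillon: 100% × 16% = 16%.
Direct stake: 67% = 67%.
Total: 16% + 67% = 83%.
Rounded: 83.00%.

83.00%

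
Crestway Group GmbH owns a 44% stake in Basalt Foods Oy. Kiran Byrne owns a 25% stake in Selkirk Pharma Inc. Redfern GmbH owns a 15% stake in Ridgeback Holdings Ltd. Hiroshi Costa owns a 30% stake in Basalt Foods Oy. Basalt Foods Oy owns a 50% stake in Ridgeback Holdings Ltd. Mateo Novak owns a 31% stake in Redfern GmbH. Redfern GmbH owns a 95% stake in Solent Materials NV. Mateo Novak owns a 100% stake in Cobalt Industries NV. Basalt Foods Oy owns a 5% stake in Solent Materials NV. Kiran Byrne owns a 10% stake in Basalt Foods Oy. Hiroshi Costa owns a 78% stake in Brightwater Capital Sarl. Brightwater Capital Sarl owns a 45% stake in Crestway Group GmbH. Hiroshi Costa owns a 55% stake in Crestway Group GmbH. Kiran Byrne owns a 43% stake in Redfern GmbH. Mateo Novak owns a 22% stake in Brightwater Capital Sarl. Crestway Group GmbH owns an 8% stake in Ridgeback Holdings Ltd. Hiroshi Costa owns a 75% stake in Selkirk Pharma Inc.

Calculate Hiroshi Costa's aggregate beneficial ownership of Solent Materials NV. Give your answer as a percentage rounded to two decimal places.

Hiroshi reaches Solent along 3 paths.
Via Basalt: 30% × 5% = 1.5%.
Via Crestway → Basalt: 55% × 44% × 5% = 1.21%.
Via Brightwater → Crestway → Basalt: 78% × 45% × 44% × 5% = 0.7722%.
Total: 1.5% + 1.21% + 0.7722% = 3.4822%.
Rounded: 3.48%.

3.48%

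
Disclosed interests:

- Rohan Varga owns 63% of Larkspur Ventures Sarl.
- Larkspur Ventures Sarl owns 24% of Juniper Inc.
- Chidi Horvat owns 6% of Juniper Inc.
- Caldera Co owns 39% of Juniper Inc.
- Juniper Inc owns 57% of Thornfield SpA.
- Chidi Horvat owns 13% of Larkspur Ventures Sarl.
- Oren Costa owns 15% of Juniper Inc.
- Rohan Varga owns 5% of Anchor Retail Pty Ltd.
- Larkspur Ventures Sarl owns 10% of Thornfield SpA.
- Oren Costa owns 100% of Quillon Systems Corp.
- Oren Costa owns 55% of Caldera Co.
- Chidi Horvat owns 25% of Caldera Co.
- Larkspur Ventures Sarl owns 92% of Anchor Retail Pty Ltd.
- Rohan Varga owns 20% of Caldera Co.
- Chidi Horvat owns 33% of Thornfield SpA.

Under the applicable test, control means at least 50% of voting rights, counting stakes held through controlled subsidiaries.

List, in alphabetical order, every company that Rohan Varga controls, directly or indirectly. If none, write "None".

Rohan holds 63% of Larkspur, so Rohan controls Larkspur.
Larkspur and Rohan together hold 92% + 5% = 97% of Anchor, so Rohan controls Anchor.
No other company's threshold is met.

Anchor Retail Pty Ltd, Larkspur Ventures Sarl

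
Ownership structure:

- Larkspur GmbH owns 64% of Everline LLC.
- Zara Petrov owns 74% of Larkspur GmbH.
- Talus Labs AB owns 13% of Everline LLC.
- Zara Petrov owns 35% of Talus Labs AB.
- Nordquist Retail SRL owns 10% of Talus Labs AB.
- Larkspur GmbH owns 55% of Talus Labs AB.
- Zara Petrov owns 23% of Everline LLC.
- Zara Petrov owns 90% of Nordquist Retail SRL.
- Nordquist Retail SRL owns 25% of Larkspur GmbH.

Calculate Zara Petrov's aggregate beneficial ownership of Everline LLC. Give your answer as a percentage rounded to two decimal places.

97.38%

Zara reaches Everline along 7 paths.
Direct stake: 23% = 23%.
Via Larkspur: 74% × 64% = 47.36%.
Via Nordquist → Larkspur: 90% × 25% × 64% = 14.4%.
Via Nordquist → Talus: 90% × 10% × 13% = 1.17%.
Via Larkspur → Talus: 74% × 55% × 13% = 5.291%.
Via Nordquist → Larkspur → Talus: 90% × 25% × 55% × 13% = 1.60875%.
Via Talus: 35% × 13% = 4.55%.
Total: 23% + 47.36% + 14.4% + 1.17% + 5.291% + 1.60875% + 4.55% = 97.37975%.
Rounded: 97.38%.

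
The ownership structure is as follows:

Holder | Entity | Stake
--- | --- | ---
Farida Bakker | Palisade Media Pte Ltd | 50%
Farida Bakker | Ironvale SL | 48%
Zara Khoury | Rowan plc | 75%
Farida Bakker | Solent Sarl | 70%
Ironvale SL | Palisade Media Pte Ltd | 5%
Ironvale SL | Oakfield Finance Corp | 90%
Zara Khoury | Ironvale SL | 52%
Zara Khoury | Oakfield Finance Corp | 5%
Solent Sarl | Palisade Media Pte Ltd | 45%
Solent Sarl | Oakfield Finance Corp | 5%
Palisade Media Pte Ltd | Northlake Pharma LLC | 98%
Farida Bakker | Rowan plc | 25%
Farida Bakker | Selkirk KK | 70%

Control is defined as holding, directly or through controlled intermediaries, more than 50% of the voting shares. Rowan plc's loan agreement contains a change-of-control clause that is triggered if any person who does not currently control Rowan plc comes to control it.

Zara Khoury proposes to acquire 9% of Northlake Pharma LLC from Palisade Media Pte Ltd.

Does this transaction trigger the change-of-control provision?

The purchase adds only to Zara's holdings (Palisade's stake shrinks), so Zara is the only person who could newly come to control Rowan.
Zara holds 75% of Rowan, so Zara controls Rowan.
So Zara already controls Rowan before the transaction.
After the purchase, Zara holds 9% of Northlake directly, and Palisade's stake falls to 89%.
Zara controlled Rowan already, so this is not a new person acquiring control; every other person's position is unchanged or reduced.
No new person acquires control, so the clause is not triggered.

No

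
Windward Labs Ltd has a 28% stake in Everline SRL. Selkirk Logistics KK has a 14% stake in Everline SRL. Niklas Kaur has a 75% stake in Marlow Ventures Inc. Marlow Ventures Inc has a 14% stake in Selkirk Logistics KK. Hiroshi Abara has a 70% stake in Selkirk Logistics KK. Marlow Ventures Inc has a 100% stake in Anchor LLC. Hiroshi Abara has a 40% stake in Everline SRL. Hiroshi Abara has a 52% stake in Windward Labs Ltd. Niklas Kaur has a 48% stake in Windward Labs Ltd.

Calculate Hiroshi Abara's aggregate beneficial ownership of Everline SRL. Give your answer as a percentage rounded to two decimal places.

Hiroshi reaches Everline along 3 paths.
Via Windward: 52% × 28% = 14.56%.
Via Selkirk: 70% × 14% = 9.8%.
Direct stake: 40% = 40%.
Total: 14.56% + 9.8% + 40% = 64.36%.

64.36%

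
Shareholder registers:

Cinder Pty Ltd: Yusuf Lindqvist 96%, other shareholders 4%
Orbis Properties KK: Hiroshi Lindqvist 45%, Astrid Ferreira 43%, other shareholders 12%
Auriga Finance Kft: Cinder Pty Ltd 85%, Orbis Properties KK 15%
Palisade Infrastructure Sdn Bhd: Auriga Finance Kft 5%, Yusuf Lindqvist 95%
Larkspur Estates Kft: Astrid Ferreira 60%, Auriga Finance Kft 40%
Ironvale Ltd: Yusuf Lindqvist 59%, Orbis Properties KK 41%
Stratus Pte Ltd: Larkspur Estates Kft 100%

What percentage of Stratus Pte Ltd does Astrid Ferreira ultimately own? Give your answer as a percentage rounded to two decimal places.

Astrid reaches Stratus along 2 paths.
Via Larkspur: 60% × 100% = 60%.
Via Orbis → Auriga → Larkspur: 43% × 15% × 40% × 100% = 2.58%.
Total: 60% + 2.58% = 62.58%.

62.58%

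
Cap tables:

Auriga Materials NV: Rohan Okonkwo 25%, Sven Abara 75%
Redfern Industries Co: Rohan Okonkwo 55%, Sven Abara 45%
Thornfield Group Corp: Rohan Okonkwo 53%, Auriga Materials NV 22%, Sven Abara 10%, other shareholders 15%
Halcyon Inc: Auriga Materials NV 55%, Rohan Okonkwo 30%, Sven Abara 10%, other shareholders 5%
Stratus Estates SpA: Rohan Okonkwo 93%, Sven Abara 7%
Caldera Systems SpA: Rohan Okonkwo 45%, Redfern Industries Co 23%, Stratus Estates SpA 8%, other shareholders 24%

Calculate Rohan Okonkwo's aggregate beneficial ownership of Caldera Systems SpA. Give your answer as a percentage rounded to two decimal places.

65.09%

Rohan reaches Caldera along 3 paths.
Direct stake: 45% = 45%.
Via Redfern: 55% × 23% = 12.65%.
Via Stratus: 93% × 8% = 7.44%.
Total: 45% + 12.65% + 7.44% = 65.09%.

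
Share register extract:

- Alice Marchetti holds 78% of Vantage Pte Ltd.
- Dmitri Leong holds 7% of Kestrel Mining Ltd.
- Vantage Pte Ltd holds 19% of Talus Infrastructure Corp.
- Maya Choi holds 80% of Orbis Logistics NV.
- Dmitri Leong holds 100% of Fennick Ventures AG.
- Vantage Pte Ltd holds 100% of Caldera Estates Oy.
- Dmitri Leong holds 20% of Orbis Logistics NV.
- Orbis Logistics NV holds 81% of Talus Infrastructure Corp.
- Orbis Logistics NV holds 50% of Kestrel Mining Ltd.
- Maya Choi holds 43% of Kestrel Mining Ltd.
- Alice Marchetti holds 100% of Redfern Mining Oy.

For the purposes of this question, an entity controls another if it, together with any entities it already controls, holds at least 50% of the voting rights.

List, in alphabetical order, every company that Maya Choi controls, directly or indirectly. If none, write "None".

Kestrel Mining Ltd, Orbis Logistics NV, Talus Infrastructure Corp

Maya holds 80% of Orbis, so Maya controls Orbis.
Maya and Orbis together hold 43% + 50% = 93% of Kestrel, so Maya controls Kestrel.
Orbis holds 81% of Talus, so Maya controls Talus.
No other company's threshold is met.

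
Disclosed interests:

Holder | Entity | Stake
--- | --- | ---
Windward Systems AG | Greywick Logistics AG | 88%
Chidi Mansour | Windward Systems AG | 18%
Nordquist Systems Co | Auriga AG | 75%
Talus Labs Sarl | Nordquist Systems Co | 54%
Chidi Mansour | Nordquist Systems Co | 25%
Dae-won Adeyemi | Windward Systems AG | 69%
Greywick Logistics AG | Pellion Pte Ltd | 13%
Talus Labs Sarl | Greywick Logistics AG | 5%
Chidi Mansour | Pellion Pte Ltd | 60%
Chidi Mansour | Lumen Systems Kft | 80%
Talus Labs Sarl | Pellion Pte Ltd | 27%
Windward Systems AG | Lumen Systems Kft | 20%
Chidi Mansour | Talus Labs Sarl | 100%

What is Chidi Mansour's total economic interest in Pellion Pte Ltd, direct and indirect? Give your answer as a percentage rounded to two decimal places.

89.71%

Chidi reaches Pellion along 4 paths.
Via Talus: 100% × 27% = 27%.
Direct stake: 60% = 60%.
Via Windward → Greywick: 18% × 88% × 13% = 2.0592%.
Via Talus → Greywick: 100% × 5% × 13% = 0.65%.
Total: 27% + 60% + 2.0592% + 0.65% = 89.7092%.
Rounded: 89.71%.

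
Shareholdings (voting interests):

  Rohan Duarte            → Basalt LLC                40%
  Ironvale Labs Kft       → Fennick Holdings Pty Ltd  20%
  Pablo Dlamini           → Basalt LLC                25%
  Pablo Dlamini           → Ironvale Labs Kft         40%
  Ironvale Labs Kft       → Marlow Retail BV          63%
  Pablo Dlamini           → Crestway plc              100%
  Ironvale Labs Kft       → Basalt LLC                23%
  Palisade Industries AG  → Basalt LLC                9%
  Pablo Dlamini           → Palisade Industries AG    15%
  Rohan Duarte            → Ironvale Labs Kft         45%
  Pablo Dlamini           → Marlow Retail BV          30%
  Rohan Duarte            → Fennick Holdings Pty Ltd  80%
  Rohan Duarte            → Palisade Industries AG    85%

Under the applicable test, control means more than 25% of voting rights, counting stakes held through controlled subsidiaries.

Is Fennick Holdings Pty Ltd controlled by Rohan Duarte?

Rohan holds 45% of Ironvale, so Rohan controls Ironvale.
Ironvale and Rohan together hold 20% + 80% = 100% of Fennick, so Rohan controls Fennick.

Yes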